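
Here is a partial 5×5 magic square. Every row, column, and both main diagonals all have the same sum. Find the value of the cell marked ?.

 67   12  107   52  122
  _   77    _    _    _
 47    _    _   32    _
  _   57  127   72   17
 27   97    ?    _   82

Row 1 is complete and sums to 360; that is the magic constant.
Using row 4: 57 + 127 + 72 + 17 + ? → (4,1) = 360 − 273 = 87.
Column 1 needs 360; the known cells sum to 228, so (2,1) = 132.
From column 2, 360 − (12 + 77 + 57 + 97) gives (3,2) = 117.
From main diagonal, 360 − (67 + 77 + 72 + 82) gives (3,3) = 62.
Anti-diagonal: 122 + 62 + 57 + 27 + ? = 360, so (2,4) = 92.
The remaining cell in row 3 is (3,5) = 360 − 258 = 102.
Column 4: 52 + 92 + 32 + 72 + ? = 360, so (5,4) = 112.
Column 5: 122 + 102 + 17 + 82 + ? = 360, so (2,5) = 37.
The remaining cell in row 2 is (2,3) = 360 − 338 = 22.
From row 5, 360 − (27 + 97 + 112 + 82) gives (5,3) = 42.

42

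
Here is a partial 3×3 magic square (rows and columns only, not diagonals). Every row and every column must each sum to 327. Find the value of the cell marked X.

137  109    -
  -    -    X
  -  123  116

Using row 1: 137 + 109 + ? → (1,3) = 327 − 246 = 81.
Row 3: 123 + 116 + ? = 327, so (3,1) = 88.
Column 1 must total 327; the given cells sum to 225, so (2,1) = 102.
Column 2 must total 327; the given cells sum to 232, so (2,2) = 95.
From column 3, 327 − (81 + 116) gives (2,3) = 130.

130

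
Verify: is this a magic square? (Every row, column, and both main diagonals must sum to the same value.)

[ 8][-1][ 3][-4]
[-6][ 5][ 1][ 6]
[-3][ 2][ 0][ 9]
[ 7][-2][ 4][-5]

No — anti-diagonal sums to 6 but row 3 sums to 8.

Row 1: 8 + (-1) + 3 + (-4) = 6.
Row 2: -6 + 5 + 1 + 6 = 6.
Row 3: -3 + 2 + 0 + 9 = 8.
Row 4: 7 + (-2) + 4 + (-5) = 4.
Column 1: 8 + (-6) + (-3) + 7 = 6.
Column 2: -1 + 5 + 2 + (-2) = 4.
Column 3: 3 + 1 + 0 + 4 = 8.
Column 4: -4 + 6 + 9 + (-5) = 6.
Main diagonal: 8 + 5 + 0 + (-5) = 8.
Anti-diagonal: -4 + 1 + 2 + 7 = 6.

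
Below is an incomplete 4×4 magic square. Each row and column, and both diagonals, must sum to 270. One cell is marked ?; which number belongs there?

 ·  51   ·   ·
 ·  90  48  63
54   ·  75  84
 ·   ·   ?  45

Row 2 needs 270; the known cells sum to 201, so (2,1) = 69.
Using row 3: 54 + 75 + 84 + ? → (3,2) = 270 − 213 = 57.
The remaining cell in column 2 is (4,2) = 270 − 198 = 72.
Column 4: 63 + 84 + 45 + ? = 270, so (1,4) = 78.
The remaining cell in main diagonal is (1,1) = 270 − 210 = 60.
Using anti-diagonal: 78 + 48 + 57 + ? → (4,1) = 270 − 183 = 87.
Row 1 needs 270; the known cells sum to 189, so (1,3) = 81.
From row 4, 270 − (87 + 72 + 45) gives (4,3) = 66.

66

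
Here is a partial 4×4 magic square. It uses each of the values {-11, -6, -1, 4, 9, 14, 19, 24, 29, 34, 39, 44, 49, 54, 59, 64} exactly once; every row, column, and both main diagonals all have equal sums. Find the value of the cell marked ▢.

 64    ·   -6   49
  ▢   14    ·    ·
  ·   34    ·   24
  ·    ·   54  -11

The 16 entries sum to 424, so each line sums to 424/4 = 106.
From row 1, 106 − (64 + (-6) + 49) gives (1,2) = -1.
Column 2 must total 106; the given cells sum to 47, so (4,2) = 59.
Column 4 needs 106; the known cells sum to 62, so (2,4) = 44.
The remaining cell in main diagonal is (3,3) = 106 − 67 = 39.
From row 3, 106 − (34 + 39 + 24) gives (3,1) = 9.
Row 4 needs 106; the known cells sum to 102, so (4,1) = 4.
The remaining cell in column 1 is (2,1) = 106 − 77 = 29.

29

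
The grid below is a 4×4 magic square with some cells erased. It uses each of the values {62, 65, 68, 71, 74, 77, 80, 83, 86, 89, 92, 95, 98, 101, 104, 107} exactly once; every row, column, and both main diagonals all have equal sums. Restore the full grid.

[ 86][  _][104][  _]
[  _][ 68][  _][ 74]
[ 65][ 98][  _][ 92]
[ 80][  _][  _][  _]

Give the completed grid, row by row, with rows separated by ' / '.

The 16 entries sum to 1352, so each line sums to 1352/4 = 338.
From row 3, 338 − (65 + 98 + 92) gives (3,3) = 83.
From column 1, 338 − (86 + 65 + 80) gives (2,1) = 107.
Main diagonal must total 338; the given cells sum to 237, so (4,4) = 101.
Row 2 needs 338; the known cells sum to 249, so (2,3) = 89.
Column 3 must total 338; the given cells sum to 276, so (4,3) = 62.
Column 4 needs 338; the known cells sum to 267, so (1,4) = 71.
The remaining cell in row 1 is (1,2) = 338 − 261 = 77.
Row 4 needs 338; the known cells sum to 243, so (4,2) = 95.

86 77 104 71 / 107 68 89 74 / 65 98 83 92 / 80 95 62 101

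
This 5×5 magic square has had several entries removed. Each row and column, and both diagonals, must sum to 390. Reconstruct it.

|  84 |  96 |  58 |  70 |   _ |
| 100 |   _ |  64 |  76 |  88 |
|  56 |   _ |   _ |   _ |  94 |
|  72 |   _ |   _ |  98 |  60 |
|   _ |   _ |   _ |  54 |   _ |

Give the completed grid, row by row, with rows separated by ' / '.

84 96 58 70 82 / 100 62 64 76 88 / 56 68 80 92 94 / 72 74 86 98 60 / 78 90 102 54 66

Row 1 must total 390; the given cells sum to 308, so (1,5) = 82.
From row 2, 390 − (100 + 64 + 76 + 88) gives (2,2) = 62.
From column 1, 390 − (84 + 100 + 56 + 72) gives (5,1) = 78.
Column 4 must total 390; the given cells sum to 298, so (3,4) = 92.
Column 5: 82 + 88 + 94 + 60 + ? = 390, so (5,5) = 66.
Main diagonal: 84 + 62 + 98 + 66 + ? = 390, so (3,3) = 80.
Anti-diagonal needs 390; the known cells sum to 316, so (4,2) = 74.
The remaining cell in row 3 is (3,2) = 390 − 322 = 68.
Row 4 must total 390; the given cells sum to 304, so (4,3) = 86.
Using column 2: 96 + 62 + 68 + 74 + ? → (5,2) = 390 − 300 = 90.
Column 3 needs 390; the known cells sum to 288, so (5,3) = 102.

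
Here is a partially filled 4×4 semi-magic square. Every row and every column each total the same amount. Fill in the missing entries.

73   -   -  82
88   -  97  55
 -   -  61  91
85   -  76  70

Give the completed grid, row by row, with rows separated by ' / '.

Column 4 is already complete: 82 + 55 + 91 + 70 = 298, so that is the magic constant.
Row 2 needs 298; the known cells sum to 240, so (2,2) = 58.
The remaining cell in row 4 is (4,2) = 298 − 231 = 67.
Column 1 must total 298; the given cells sum to 246, so (3,1) = 52.
Using column 3: 97 + 61 + 76 + ? → (1,3) = 298 − 234 = 64.
The remaining cell in row 1 is (1,2) = 298 − 219 = 79.
Row 3 must total 298; the given cells sum to 204, so (3,2) = 94.

73 79 64 82 / 88 58 97 55 / 52 94 61 91 / 85 67 76 70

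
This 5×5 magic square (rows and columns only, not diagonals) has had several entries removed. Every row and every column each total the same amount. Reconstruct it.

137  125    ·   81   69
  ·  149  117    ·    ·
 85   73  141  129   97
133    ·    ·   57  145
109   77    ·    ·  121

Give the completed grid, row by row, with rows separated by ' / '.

Row 3 is already complete: 85 + 73 + 141 + 129 + 97 = 525, so that is the magic constant.
From row 1, 525 − (137 + 125 + 81 + 69) gives (1,3) = 113.
Column 1 needs 525; the known cells sum to 464, so (2,1) = 61.
Column 2 needs 525; the known cells sum to 424, so (4,2) = 101.
From column 5, 525 − (69 + 97 + 145 + 121) gives (2,5) = 93.
Using row 2: 61 + 149 + 117 + 93 + ? → (2,4) = 525 − 420 = 105.
The remaining cell in row 4 is (4,3) = 525 − 436 = 89.
Column 3 must total 525; the given cells sum to 460, so (5,3) = 65.
From column 4, 525 − (81 + 105 + 129 + 57) gives (5,4) = 153.

137 125 113 81 69 / 61 149 117 105 93 / 85 73 141 129 97 / 133 101 89 57 145 / 109 77 65 153 121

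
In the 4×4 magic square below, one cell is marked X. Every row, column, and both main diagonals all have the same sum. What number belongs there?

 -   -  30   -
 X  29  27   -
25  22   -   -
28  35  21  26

34

Row 4 is complete and sums to 110; that is the magic constant.
Column 2 needs 110; the known cells sum to 86, so (1,2) = 24.
The remaining cell in column 3 is (3,3) = 110 − 78 = 32.
From main diagonal, 110 − (29 + 32 + 26) gives (1,1) = 23.
Using anti-diagonal: 27 + 22 + 28 + ? → (1,4) = 110 − 77 = 33.
Row 3 must total 110; the given cells sum to 79, so (3,4) = 31.
Using column 1: 23 + 25 + 28 + ? → (2,1) = 110 − 76 = 34.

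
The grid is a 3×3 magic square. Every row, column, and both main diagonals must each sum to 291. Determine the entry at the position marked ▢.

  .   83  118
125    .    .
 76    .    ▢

104

Row 1 must total 291; the given cells sum to 201, so (1,1) = 90.
Using anti-diagonal: 118 + 76 + ? → (2,2) = 291 − 194 = 97.
Row 2: 125 + 97 + ? = 291, so (2,3) = 69.
Using column 2: 83 + 97 + ? → (3,2) = 291 − 180 = 111.
Column 3 must total 291; the given cells sum to 187, so (3,3) = 104.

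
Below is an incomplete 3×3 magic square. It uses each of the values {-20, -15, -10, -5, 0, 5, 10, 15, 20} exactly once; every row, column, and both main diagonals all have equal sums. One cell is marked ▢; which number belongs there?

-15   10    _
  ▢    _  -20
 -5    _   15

20

The 9 entries sum to 0, so each line sums to 0/3 = 0.
Row 1: -15 + 10 + ? = 0, so (1,3) = 5.
From row 3, 0 − (-5 + 15) gives (3,2) = -10.
Column 1: -15 + (-5) + ? = 0, so (2,1) = 20.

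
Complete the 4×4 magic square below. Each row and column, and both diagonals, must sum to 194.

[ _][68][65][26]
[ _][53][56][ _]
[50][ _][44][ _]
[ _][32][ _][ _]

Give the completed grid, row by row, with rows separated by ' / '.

Row 1 needs 194; the known cells sum to 159, so (1,1) = 35.
Column 2 needs 194; the known cells sum to 153, so (3,2) = 41.
Using column 3: 65 + 56 + 44 + ? → (4,3) = 194 − 165 = 29.
Main diagonal must total 194; the given cells sum to 132, so (4,4) = 62.
Anti-diagonal needs 194; the known cells sum to 123, so (4,1) = 71.
Row 3 must total 194; the given cells sum to 135, so (3,4) = 59.
Column 1 needs 194; the known cells sum to 156, so (2,1) = 38.
Using column 4: 26 + 59 + 62 + ? → (2,4) = 194 − 147 = 47.

35 68 65 26 / 38 53 56 47 / 50 41 44 59 / 71 32 29 62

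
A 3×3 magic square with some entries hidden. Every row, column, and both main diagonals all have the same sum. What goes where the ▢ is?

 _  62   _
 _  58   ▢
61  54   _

60

Column 2 is complete and sums to 174; that is the magic constant.
Row 3 must total 174; the given cells sum to 115, so (3,3) = 59.
Main diagonal must total 174; the given cells sum to 117, so (1,1) = 57.
Using anti-diagonal: 58 + 61 + ? → (1,3) = 174 − 119 = 55.
Using column 1: 57 + 61 + ? → (2,1) = 174 − 118 = 56.
From column 3, 174 − (55 + 59) gives (2,3) = 60.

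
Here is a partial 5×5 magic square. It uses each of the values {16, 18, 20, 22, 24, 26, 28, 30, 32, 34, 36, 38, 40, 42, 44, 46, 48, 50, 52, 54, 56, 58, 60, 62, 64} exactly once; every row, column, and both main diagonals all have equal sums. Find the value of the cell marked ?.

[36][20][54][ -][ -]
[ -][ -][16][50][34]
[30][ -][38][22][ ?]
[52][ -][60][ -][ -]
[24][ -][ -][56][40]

The 25 entries sum to 1000, so each line sums to 1000/5 = 200.
The remaining cell in column 1 is (2,1) = 200 − 142 = 58.
Column 3 must total 200; the given cells sum to 168, so (5,3) = 32.
The remaining cell in row 2 is (2,2) = 200 − 158 = 42.
Using row 5: 24 + 32 + 56 + 40 + ? → (5,2) = 200 − 152 = 48.
Main diagonal: 36 + 42 + 38 + 40 + ? = 200, so (4,4) = 44.
The remaining cell in column 4 is (1,4) = 200 − 172 = 28.
Using row 1: 36 + 20 + 54 + 28 + ? → (1,5) = 200 − 138 = 62.
The remaining cell in anti-diagonal is (4,2) = 200 − 174 = 26.
The remaining cell in row 4 is (4,5) = 200 − 182 = 18.
Column 2 needs 200; the known cells sum to 136, so (3,2) = 64.
The remaining cell in column 5 is (3,5) = 200 − 154 = 46.

46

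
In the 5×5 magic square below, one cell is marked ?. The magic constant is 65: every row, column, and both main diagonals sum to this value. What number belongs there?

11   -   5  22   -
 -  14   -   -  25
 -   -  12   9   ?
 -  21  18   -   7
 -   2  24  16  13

Using row 5: 2 + 24 + 16 + 13 + ? → (5,1) = 65 − 55 = 10.
The remaining cell in column 3 is (2,3) = 65 − 59 = 6.
Main diagonal: 11 + 14 + 12 + 13 + ? = 65, so (4,4) = 15.
From row 4, 65 − (21 + 18 + 15 + 7) gives (4,1) = 4.
Using column 4: 22 + 9 + 15 + 16 + ? → (2,4) = 65 − 62 = 3.
The remaining cell in anti-diagonal is (1,5) = 65 − 46 = 19.
From row 1, 65 − (11 + 5 + 22 + 19) gives (1,2) = 8.
From row 2, 65 − (14 + 6 + 3 + 25) gives (2,1) = 17.
The remaining cell in column 1 is (3,1) = 65 − 42 = 23.
Column 2 must total 65; the given cells sum to 45, so (3,2) = 20.
Using column 5: 19 + 25 + 7 + 13 + ? → (3,5) = 65 − 64 = 1.

1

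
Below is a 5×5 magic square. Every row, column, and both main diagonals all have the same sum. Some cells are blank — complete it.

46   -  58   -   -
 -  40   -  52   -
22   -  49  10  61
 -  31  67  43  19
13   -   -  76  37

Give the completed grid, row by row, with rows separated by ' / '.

46 7 58 34 70 / 79 40 16 52 28 / 22 73 49 10 61 / 55 31 67 43 19 / 13 64 25 76 37

Main diagonal is already complete: 46 + 40 + 49 + 43 + 37 = 215, so that is the magic constant.
Row 3 needs 215; the known cells sum to 142, so (3,2) = 73.
Using row 4: 31 + 67 + 43 + 19 + ? → (4,1) = 215 − 160 = 55.
Using column 1: 46 + 22 + 55 + 13 + ? → (2,1) = 215 − 136 = 79.
Column 4 needs 215; the known cells sum to 181, so (1,4) = 34.
From anti-diagonal, 215 − (52 + 49 + 31 + 13) gives (1,5) = 70.
The remaining cell in row 1 is (1,2) = 215 − 208 = 7.
Column 2 needs 215; the known cells sum to 151, so (5,2) = 64.
Column 5: 70 + 61 + 19 + 37 + ? = 215, so (2,5) = 28.
Using row 2: 79 + 40 + 52 + 28 + ? → (2,3) = 215 − 199 = 16.
The remaining cell in row 5 is (5,3) = 215 − 190 = 25.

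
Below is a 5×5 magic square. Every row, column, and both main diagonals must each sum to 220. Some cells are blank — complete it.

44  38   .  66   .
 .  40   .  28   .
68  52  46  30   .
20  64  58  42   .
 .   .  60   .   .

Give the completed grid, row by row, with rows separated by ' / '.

44 38 22 66 50 / 56 40 34 28 62 / 68 52 46 30 24 / 20 64 58 42 36 / 32 26 60 54 48

Row 3 must total 220; the given cells sum to 196, so (3,5) = 24.
Row 4 needs 220; the known cells sum to 184, so (4,5) = 36.
Using column 2: 38 + 40 + 52 + 64 + ? → (5,2) = 220 − 194 = 26.
From column 4, 220 − (66 + 28 + 30 + 42) gives (5,4) = 54.
The remaining cell in main diagonal is (5,5) = 220 − 172 = 48.
Row 5 needs 220; the known cells sum to 188, so (5,1) = 32.
The remaining cell in column 1 is (2,1) = 220 − 164 = 56.
Using anti-diagonal: 28 + 46 + 64 + 32 + ? → (1,5) = 220 − 170 = 50.
Row 1 must total 220; the given cells sum to 198, so (1,3) = 22.
Using column 3: 22 + 46 + 58 + 60 + ? → (2,3) = 220 − 186 = 34.
The remaining cell in column 5 is (2,5) = 220 − 158 = 62.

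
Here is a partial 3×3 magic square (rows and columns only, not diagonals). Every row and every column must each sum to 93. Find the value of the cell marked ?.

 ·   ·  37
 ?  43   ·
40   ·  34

From row 3, 93 − (40 + 34) gives (3,2) = 19.
Column 2 needs 93; the known cells sum to 62, so (1,2) = 31.
The remaining cell in column 3 is (2,3) = 93 − 71 = 22.
Row 1: 31 + 37 + ? = 93, so (1,1) = 25.
The remaining cell in row 2 is (2,1) = 93 − 65 = 28.

28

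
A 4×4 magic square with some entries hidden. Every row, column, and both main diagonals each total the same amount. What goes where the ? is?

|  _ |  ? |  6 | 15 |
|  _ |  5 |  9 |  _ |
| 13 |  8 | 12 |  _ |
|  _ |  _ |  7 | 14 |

10

Column 3 is complete and sums to 34; that is the magic constant.
Row 3: 13 + 8 + 12 + ? = 34, so (3,4) = 1.
Column 4 needs 34; the known cells sum to 30, so (2,4) = 4.
Using main diagonal: 5 + 12 + 14 + ? → (1,1) = 34 − 31 = 3.
Anti-diagonal: 15 + 9 + 8 + ? = 34, so (4,1) = 2.
Row 1 needs 34; the known cells sum to 24, so (1,2) = 10.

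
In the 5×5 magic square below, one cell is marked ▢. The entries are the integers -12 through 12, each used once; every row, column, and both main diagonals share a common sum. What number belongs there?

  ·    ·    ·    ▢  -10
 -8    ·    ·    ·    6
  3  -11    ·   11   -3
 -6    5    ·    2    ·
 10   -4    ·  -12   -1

4

The entries are -12 through 12, which sum to 0, so each line sums to 0/5 = 0.
Row 3 must total 0; the given cells sum to 0, so (3,3) = 0.
Using row 5: 10 + (-4) + (-12) + (-1) + ? → (5,3) = 0 − (-7) = 7.
The remaining cell in column 1 is (1,1) = 0 − (-1) = 1.
Column 5: -10 + 6 + (-3) + (-1) + ? = 0, so (4,5) = 8.
Using main diagonal: 1 + 0 + 2 + (-1) + ? → (2,2) = 0 − 2 = -2.
Anti-diagonal: -10 + 0 + 5 + 10 + ? = 0, so (2,4) = -5.
Row 2 needs 0; the known cells sum to -9, so (2,3) = 9.
From row 4, 0 − (-6 + 5 + 2 + 8) gives (4,3) = -9.
Column 2 must total 0; the given cells sum to -12, so (1,2) = 12.
Column 3 must total 0; the given cells sum to 7, so (1,3) = -7.
Column 4 must total 0; the given cells sum to -4, so (1,4) = 4.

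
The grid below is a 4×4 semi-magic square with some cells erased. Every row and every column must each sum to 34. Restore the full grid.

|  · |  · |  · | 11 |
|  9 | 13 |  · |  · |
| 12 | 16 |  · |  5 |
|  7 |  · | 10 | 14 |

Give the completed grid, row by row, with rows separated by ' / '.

6 2 15 11 / 9 13 8 4 / 12 16 1 5 / 7 3 10 14

Using row 3: 12 + 16 + 5 + ? → (3,3) = 34 − 33 = 1.
Using row 4: 7 + 10 + 14 + ? → (4,2) = 34 − 31 = 3.
Column 1 must total 34; the given cells sum to 28, so (1,1) = 6.
Column 2 must total 34; the given cells sum to 32, so (1,2) = 2.
Column 4: 11 + 5 + 14 + ? = 34, so (2,4) = 4.
Using row 1: 6 + 2 + 11 + ? → (1,3) = 34 − 19 = 15.
From row 2, 34 − (9 + 13 + 4) gives (2,3) = 8.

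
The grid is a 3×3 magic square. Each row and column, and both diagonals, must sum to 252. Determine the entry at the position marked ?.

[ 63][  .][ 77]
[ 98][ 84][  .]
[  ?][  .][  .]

Row 1: 63 + 77 + ? = 252, so (1,2) = 112.
From row 2, 252 − (98 + 84) gives (2,3) = 70.
Using column 1: 63 + 98 + ? → (3,1) = 252 − 161 = 91.

91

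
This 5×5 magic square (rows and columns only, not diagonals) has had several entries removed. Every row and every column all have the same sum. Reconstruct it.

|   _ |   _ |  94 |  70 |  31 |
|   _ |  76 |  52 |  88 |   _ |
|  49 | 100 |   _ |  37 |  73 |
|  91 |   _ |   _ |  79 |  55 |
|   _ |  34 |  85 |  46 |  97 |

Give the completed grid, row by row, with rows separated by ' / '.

82 43 94 70 31 / 40 76 52 88 64 / 49 100 61 37 73 / 91 67 28 79 55 / 58 34 85 46 97

Column 4 is already complete: 70 + 88 + 37 + 79 + 46 = 320, so that is the magic constant.
Row 3 needs 320; the known cells sum to 259, so (3,3) = 61.
Row 5: 34 + 85 + 46 + 97 + ? = 320, so (5,1) = 58.
The remaining cell in column 3 is (4,3) = 320 − 292 = 28.
From column 5, 320 − (31 + 73 + 55 + 97) gives (2,5) = 64.
The remaining cell in row 2 is (2,1) = 320 − 280 = 40.
Row 4: 91 + 28 + 79 + 55 + ? = 320, so (4,2) = 67.
Column 1 needs 320; the known cells sum to 238, so (1,1) = 82.
Column 2 needs 320; the known cells sum to 277, so (1,2) = 43.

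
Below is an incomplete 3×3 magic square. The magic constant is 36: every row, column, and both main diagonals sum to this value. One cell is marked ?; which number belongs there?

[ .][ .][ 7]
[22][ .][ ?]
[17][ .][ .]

The remaining cell in column 1 is (1,1) = 36 − 39 = -3.
Using anti-diagonal: 7 + 17 + ? → (2,2) = 36 − 24 = 12.
Using row 1: -3 + 7 + ? → (1,2) = 36 − 4 = 32.
From row 2, 36 − (22 + 12) gives (2,3) = 2.

2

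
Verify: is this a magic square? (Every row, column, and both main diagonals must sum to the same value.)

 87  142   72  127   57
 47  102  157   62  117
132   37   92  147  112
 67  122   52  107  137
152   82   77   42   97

No — anti-diagonal sums to 485 but column 3 sums to 450.

Row 1: 87 + 142 + 72 + 127 + 57 = 485.
Row 2: 47 + 102 + 157 + 62 + 117 = 485.
Row 3: 132 + 37 + 92 + 147 + 112 = 520.
Row 4: 67 + 122 + 52 + 107 + 137 = 485.
Row 5: 152 + 82 + 77 + 42 + 97 = 450.
Column 1: 87 + 47 + 132 + 67 + 152 = 485.
Column 2: 142 + 102 + 37 + 122 + 82 = 485.
Column 3: 72 + 157 + 92 + 52 + 77 = 450.
Column 4: 127 + 62 + 147 + 107 + 42 = 485.
Column 5: 57 + 117 + 112 + 137 + 97 = 520.
Main diagonal: 87 + 102 + 92 + 107 + 97 = 485.
Anti-diagonal: 57 + 62 + 92 + 122 + 152 = 485.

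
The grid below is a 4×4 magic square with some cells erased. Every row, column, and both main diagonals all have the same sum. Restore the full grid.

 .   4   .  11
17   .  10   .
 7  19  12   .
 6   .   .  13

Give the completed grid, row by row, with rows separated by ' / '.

Anti-diagonal is already complete: 11 + 10 + 19 + 6 = 46, so that is the magic constant.
Row 3: 7 + 19 + 12 + ? = 46, so (3,4) = 8.
Column 1 needs 46; the known cells sum to 30, so (1,1) = 16.
From column 4, 46 − (11 + 8 + 13) gives (2,4) = 14.
Main diagonal must total 46; the given cells sum to 41, so (2,2) = 5.
The remaining cell in row 1 is (1,3) = 46 − 31 = 15.
Column 2 needs 46; the known cells sum to 28, so (4,2) = 18.
The remaining cell in column 3 is (4,3) = 46 − 37 = 9.

16 4 15 11 / 17 5 10 14 / 7 19 12 8 / 6 18 9 13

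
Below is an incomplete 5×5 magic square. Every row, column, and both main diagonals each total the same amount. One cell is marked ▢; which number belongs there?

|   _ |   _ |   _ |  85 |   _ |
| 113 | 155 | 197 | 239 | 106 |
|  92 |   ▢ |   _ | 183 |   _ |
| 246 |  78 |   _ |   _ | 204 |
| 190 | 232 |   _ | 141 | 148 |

134

Row 2 is complete and sums to 810; that is the magic constant.
From row 5, 810 − (190 + 232 + 141 + 148) gives (5,3) = 99.
Using column 1: 113 + 92 + 246 + 190 + ? → (1,1) = 810 − 641 = 169.
Column 4: 85 + 239 + 183 + 141 + ? = 810, so (4,4) = 162.
Main diagonal must total 810; the given cells sum to 634, so (3,3) = 176.
The remaining cell in anti-diagonal is (1,5) = 810 − 683 = 127.
Row 4 must total 810; the given cells sum to 690, so (4,3) = 120.
Using column 3: 197 + 176 + 120 + 99 + ? → (1,3) = 810 − 592 = 218.
From column 5, 810 − (127 + 106 + 204 + 148) gives (3,5) = 225.
Row 1: 169 + 218 + 85 + 127 + ? = 810, so (1,2) = 211.
From row 3, 810 − (92 + 176 + 183 + 225) gives (3,2) = 134.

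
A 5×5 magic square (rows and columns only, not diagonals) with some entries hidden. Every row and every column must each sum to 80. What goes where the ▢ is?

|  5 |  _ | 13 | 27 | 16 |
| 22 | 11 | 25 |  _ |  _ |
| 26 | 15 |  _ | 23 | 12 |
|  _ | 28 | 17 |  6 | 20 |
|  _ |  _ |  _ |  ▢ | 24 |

10

From row 1, 80 − (5 + 13 + 27 + 16) gives (1,2) = 19.
Row 3 must total 80; the given cells sum to 76, so (3,3) = 4.
Row 4 must total 80; the given cells sum to 71, so (4,1) = 9.
Column 1 needs 80; the known cells sum to 62, so (5,1) = 18.
Using column 2: 19 + 11 + 15 + 28 + ? → (5,2) = 80 − 73 = 7.
Column 3 needs 80; the known cells sum to 59, so (5,3) = 21.
Column 5 must total 80; the given cells sum to 72, so (2,5) = 8.
Row 2 needs 80; the known cells sum to 66, so (2,4) = 14.
Using row 5: 18 + 7 + 21 + 24 + ? → (5,4) = 80 − 70 = 10.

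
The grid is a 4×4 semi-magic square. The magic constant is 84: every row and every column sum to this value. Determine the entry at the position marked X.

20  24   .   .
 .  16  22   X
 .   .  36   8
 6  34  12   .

18

From row 4, 84 − (6 + 34 + 12) gives (4,4) = 32.
Column 2 needs 84; the known cells sum to 74, so (3,2) = 10.
From column 3, 84 − (22 + 36 + 12) gives (1,3) = 14.
From row 1, 84 − (20 + 24 + 14) gives (1,4) = 26.
Using row 3: 10 + 36 + 8 + ? → (3,1) = 84 − 54 = 30.
Column 1 needs 84; the known cells sum to 56, so (2,1) = 28.
Column 4 must total 84; the given cells sum to 66, so (2,4) = 18.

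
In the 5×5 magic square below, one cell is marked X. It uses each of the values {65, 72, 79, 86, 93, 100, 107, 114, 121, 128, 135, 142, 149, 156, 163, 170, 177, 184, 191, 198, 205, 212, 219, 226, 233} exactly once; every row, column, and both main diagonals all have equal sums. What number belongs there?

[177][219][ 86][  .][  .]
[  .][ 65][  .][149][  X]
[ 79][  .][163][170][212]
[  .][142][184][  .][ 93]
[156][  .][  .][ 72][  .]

The 25 entries sum to 3725, so each line sums to 3725/5 = 745.
The remaining cell in row 3 is (3,2) = 745 − 624 = 121.
The remaining cell in column 2 is (5,2) = 745 − 547 = 198.
From anti-diagonal, 745 − (149 + 163 + 142 + 156) gives (1,5) = 135.
Using row 1: 177 + 219 + 86 + 135 + ? → (1,4) = 745 − 617 = 128.
The remaining cell in column 4 is (4,4) = 745 − 519 = 226.
Main diagonal must total 745; the given cells sum to 631, so (5,5) = 114.
Row 4 needs 745; the known cells sum to 645, so (4,1) = 100.
From row 5, 745 − (156 + 198 + 72 + 114) gives (5,3) = 205.
Column 1 needs 745; the known cells sum to 512, so (2,1) = 233.
From column 3, 745 − (86 + 163 + 184 + 205) gives (2,3) = 107.
The remaining cell in column 5 is (2,5) = 745 − 554 = 191.

191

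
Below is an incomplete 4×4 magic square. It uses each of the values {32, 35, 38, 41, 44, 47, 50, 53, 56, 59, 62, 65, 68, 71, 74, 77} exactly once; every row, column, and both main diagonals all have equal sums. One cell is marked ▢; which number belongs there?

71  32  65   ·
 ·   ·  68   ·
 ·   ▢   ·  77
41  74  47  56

59

The 16 entries sum to 872, so each line sums to 872/4 = 218.
The remaining cell in row 1 is (1,4) = 218 − 168 = 50.
The remaining cell in column 3 is (3,3) = 218 − 180 = 38.
Column 4 must total 218; the given cells sum to 183, so (2,4) = 35.
The remaining cell in main diagonal is (2,2) = 218 − 165 = 53.
Using anti-diagonal: 50 + 68 + 41 + ? → (3,2) = 218 − 159 = 59.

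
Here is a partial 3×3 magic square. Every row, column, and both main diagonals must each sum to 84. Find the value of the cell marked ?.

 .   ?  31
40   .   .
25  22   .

34

From row 3, 84 − (25 + 22) gives (3,3) = 37.
The remaining cell in column 1 is (1,1) = 84 − 65 = 19.
Column 3: 31 + 37 + ? = 84, so (2,3) = 16.
Main diagonal must total 84; the given cells sum to 56, so (2,2) = 28.
The remaining cell in row 1 is (1,2) = 84 − 50 = 34.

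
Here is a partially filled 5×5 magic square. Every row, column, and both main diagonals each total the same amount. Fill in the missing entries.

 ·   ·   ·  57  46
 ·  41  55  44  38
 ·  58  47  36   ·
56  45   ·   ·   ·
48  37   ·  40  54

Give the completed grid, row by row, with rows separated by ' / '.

35 49 43 57 46 / 52 41 55 44 38 / 39 58 47 36 50 / 56 45 34 53 42 / 48 37 51 40 54

Anti-diagonal is already complete: 46 + 44 + 47 + 45 + 48 = 230, so that is the magic constant.
Row 2 must total 230; the given cells sum to 178, so (2,1) = 52.
Row 5 must total 230; the given cells sum to 179, so (5,3) = 51.
Column 2 needs 230; the known cells sum to 181, so (1,2) = 49.
Using column 4: 57 + 44 + 36 + 40 + ? → (4,4) = 230 − 177 = 53.
The remaining cell in main diagonal is (1,1) = 230 − 195 = 35.
Using row 1: 35 + 49 + 57 + 46 + ? → (1,3) = 230 − 187 = 43.
The remaining cell in column 1 is (3,1) = 230 − 191 = 39.
The remaining cell in column 3 is (4,3) = 230 − 196 = 34.
Row 3 must total 230; the given cells sum to 180, so (3,5) = 50.
Row 4: 56 + 45 + 34 + 53 + ? = 230, so (4,5) = 42.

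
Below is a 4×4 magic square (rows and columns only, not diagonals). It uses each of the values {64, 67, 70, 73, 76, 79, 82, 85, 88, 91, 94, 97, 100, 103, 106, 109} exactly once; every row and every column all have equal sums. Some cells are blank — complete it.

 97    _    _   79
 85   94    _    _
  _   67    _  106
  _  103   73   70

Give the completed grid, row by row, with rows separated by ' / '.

97 82 88 79 / 85 94 76 91 / 64 67 109 106 / 100 103 73 70

The 16 entries sum to 1384, so each line sums to 1384/4 = 346.
The remaining cell in row 4 is (4,1) = 346 − 246 = 100.
Column 1 needs 346; the known cells sum to 282, so (3,1) = 64.
Column 2: 94 + 67 + 103 + ? = 346, so (1,2) = 82.
Column 4 needs 346; the known cells sum to 255, so (2,4) = 91.
Using row 1: 97 + 82 + 79 + ? → (1,3) = 346 − 258 = 88.
The remaining cell in row 2 is (2,3) = 346 − 270 = 76.
Row 3 must total 346; the given cells sum to 237, so (3,3) = 109.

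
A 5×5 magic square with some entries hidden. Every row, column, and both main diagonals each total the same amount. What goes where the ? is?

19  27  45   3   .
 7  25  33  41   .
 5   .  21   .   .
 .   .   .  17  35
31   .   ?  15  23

-3

Main diagonal is complete and sums to 105; that is the magic constant.
The remaining cell in row 1 is (1,5) = 105 − 94 = 11.
From row 2, 105 − (7 + 25 + 33 + 41) gives (2,5) = -1.
Column 1 must total 105; the given cells sum to 62, so (4,1) = 43.
The remaining cell in column 4 is (3,4) = 105 − 76 = 29.
From column 5, 105 − (11 + (-1) + 35 + 23) gives (3,5) = 37.
The remaining cell in anti-diagonal is (4,2) = 105 − 104 = 1.
The remaining cell in row 3 is (3,2) = 105 − 92 = 13.
Row 4: 43 + 1 + 17 + 35 + ? = 105, so (4,3) = 9.
Column 2 must total 105; the given cells sum to 66, so (5,2) = 39.
Column 3 must total 105; the given cells sum to 108, so (5,3) = -3.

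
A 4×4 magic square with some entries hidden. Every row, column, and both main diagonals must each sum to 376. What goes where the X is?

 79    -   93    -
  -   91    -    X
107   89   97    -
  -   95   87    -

Row 3: 107 + 89 + 97 + ? = 376, so (3,4) = 83.
Column 2: 91 + 89 + 95 + ? = 376, so (1,2) = 101.
Using column 3: 93 + 97 + 87 + ? → (2,3) = 376 − 277 = 99.
The remaining cell in main diagonal is (4,4) = 376 − 267 = 109.
The remaining cell in row 1 is (1,4) = 376 − 273 = 103.
Row 4: 95 + 87 + 109 + ? = 376, so (4,1) = 85.
From column 1, 376 − (79 + 107 + 85) gives (2,1) = 105.
Column 4 needs 376; the known cells sum to 295, so (2,4) = 81.

81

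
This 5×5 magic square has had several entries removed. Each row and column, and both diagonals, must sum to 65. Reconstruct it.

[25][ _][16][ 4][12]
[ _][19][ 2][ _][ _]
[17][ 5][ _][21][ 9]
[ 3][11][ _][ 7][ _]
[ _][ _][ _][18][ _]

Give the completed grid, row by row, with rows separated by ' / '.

From row 1, 65 − (25 + 16 + 4 + 12) gives (1,2) = 8.
Using row 3: 17 + 5 + 21 + 9 + ? → (3,3) = 65 − 52 = 13.
From column 2, 65 − (8 + 19 + 5 + 11) gives (5,2) = 22.
Column 4 needs 65; the known cells sum to 50, so (2,4) = 15.
Main diagonal must total 65; the given cells sum to 64, so (5,5) = 1.
Using anti-diagonal: 12 + 15 + 13 + 11 + ? → (5,1) = 65 − 51 = 14.
Using row 5: 14 + 22 + 18 + 1 + ? → (5,3) = 65 − 55 = 10.
From column 1, 65 − (25 + 17 + 3 + 14) gives (2,1) = 6.
Column 3: 16 + 2 + 13 + 10 + ? = 65, so (4,3) = 24.
Row 2 needs 65; the known cells sum to 42, so (2,5) = 23.
The remaining cell in row 4 is (4,5) = 65 − 45 = 20.

25 8 16 4 12 / 6 19 2 15 23 / 17 5 13 21 9 / 3 11 24 7 20 / 14 22 10 18 1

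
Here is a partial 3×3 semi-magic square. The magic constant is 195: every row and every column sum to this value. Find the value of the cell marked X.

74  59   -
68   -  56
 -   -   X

Using row 1: 74 + 59 + ? → (1,3) = 195 − 133 = 62.
The remaining cell in row 2 is (2,2) = 195 − 124 = 71.
From column 1, 195 − (74 + 68) gives (3,1) = 53.
Column 2: 59 + 71 + ? = 195, so (3,2) = 65.
From column 3, 195 − (62 + 56) gives (3,3) = 77.

77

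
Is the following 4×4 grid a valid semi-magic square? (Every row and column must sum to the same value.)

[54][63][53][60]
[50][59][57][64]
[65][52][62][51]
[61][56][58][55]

Yes

Row 1: 54 + 63 + 53 + 60 = 230.
Row 2: 50 + 59 + 57 + 64 = 230.
Row 3: 65 + 52 + 62 + 51 = 230.
Row 4: 61 + 56 + 58 + 55 = 230.
Column 1: 54 + 50 + 65 + 61 = 230.
Column 2: 63 + 59 + 52 + 56 = 230.
Column 3: 53 + 57 + 62 + 58 = 230.
Column 4: 60 + 64 + 51 + 55 = 230.
All lines sum to 230.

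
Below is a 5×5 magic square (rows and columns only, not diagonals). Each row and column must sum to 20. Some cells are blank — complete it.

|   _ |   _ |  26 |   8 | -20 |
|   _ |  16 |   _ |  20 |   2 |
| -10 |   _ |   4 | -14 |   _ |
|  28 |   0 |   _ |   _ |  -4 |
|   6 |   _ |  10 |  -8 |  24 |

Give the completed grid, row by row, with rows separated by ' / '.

12 -6 26 8 -20 / -16 16 -2 20 2 / -10 22 4 -14 18 / 28 0 -18 14 -4 / 6 -12 10 -8 24

Row 5 needs 20; the known cells sum to 32, so (5,2) = -12.
From column 4, 20 − (8 + 20 + (-14) + (-8)) gives (4,4) = 14.
Using column 5: -20 + 2 + (-4) + 24 + ? → (3,5) = 20 − 2 = 18.
Row 3: -10 + 4 + (-14) + 18 + ? = 20, so (3,2) = 22.
From row 4, 20 − (28 + 0 + 14 + (-4)) gives (4,3) = -18.
Column 2 must total 20; the given cells sum to 26, so (1,2) = -6.
Column 3: 26 + 4 + (-18) + 10 + ? = 20, so (2,3) = -2.
Row 1 needs 20; the known cells sum to 8, so (1,1) = 12.
Row 2: 16 + (-2) + 20 + 2 + ? = 20, so (2,1) = -16.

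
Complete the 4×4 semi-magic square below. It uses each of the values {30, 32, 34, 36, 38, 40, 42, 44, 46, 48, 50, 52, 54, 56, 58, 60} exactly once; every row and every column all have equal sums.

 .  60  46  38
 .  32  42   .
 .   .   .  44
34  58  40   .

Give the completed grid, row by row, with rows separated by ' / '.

36 60 46 38 / 56 32 42 50 / 54 30 52 44 / 34 58 40 48

The 16 entries sum to 720, so each line sums to 720/4 = 180.
Using row 1: 60 + 46 + 38 + ? → (1,1) = 180 − 144 = 36.
Using row 4: 34 + 58 + 40 + ? → (4,4) = 180 − 132 = 48.
Column 2: 60 + 32 + 58 + ? = 180, so (3,2) = 30.
Column 3: 46 + 42 + 40 + ? = 180, so (3,3) = 52.
Column 4 must total 180; the given cells sum to 130, so (2,4) = 50.
Row 2: 32 + 42 + 50 + ? = 180, so (2,1) = 56.
Row 3 needs 180; the known cells sum to 126, so (3,1) = 54.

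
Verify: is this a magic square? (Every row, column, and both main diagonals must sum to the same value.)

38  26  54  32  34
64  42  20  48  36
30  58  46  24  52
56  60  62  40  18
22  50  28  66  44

No — row 1 sums to 184 but column 4 sums to 210.

Row 1: 38 + 26 + 54 + 32 + 34 = 184.
Row 2: 64 + 42 + 20 + 48 + 36 = 210.
Row 3: 30 + 58 + 46 + 24 + 52 = 210.
Row 4: 56 + 60 + 62 + 40 + 18 = 236.
Row 5: 22 + 50 + 28 + 66 + 44 = 210.
Column 1: 38 + 64 + 30 + 56 + 22 = 210.
Column 2: 26 + 42 + 58 + 60 + 50 = 236.
Column 3: 54 + 20 + 46 + 62 + 28 = 210.
Column 4: 32 + 48 + 24 + 40 + 66 = 210.
Column 5: 34 + 36 + 52 + 18 + 44 = 184.
Main diagonal: 38 + 42 + 46 + 40 + 44 = 210.
Anti-diagonal: 34 + 48 + 46 + 60 + 22 = 210.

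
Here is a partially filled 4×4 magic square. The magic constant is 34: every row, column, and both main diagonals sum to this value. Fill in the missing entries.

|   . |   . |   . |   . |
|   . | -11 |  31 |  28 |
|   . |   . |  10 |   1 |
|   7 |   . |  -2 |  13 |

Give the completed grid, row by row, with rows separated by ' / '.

From row 2, 34 − (-11 + 31 + 28) gives (2,1) = -14.
Row 4: 7 + (-2) + 13 + ? = 34, so (4,2) = 16.
Column 3 needs 34; the known cells sum to 39, so (1,3) = -5.
The remaining cell in column 4 is (1,4) = 34 − 42 = -8.
From main diagonal, 34 − (-11 + 10 + 13) gives (1,1) = 22.
The remaining cell in anti-diagonal is (3,2) = 34 − 30 = 4.
The remaining cell in row 1 is (1,2) = 34 − 9 = 25.
The remaining cell in row 3 is (3,1) = 34 − 15 = 19.

22 25 -5 -8 / -14 -11 31 28 / 19 4 10 1 / 7 16 -2 13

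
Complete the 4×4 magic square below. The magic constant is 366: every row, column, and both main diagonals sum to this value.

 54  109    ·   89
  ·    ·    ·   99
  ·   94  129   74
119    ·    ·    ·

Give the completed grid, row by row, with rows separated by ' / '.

Using row 1: 54 + 109 + 89 + ? → (1,3) = 366 − 252 = 114.
Row 3: 94 + 129 + 74 + ? = 366, so (3,1) = 69.
Column 1: 54 + 69 + 119 + ? = 366, so (2,1) = 124.
Column 4 must total 366; the given cells sum to 262, so (4,4) = 104.
Using main diagonal: 54 + 129 + 104 + ? → (2,2) = 366 − 287 = 79.
Using anti-diagonal: 89 + 94 + 119 + ? → (2,3) = 366 − 302 = 64.
Column 2 needs 366; the known cells sum to 282, so (4,2) = 84.
Column 3 must total 366; the given cells sum to 307, so (4,3) = 59.

54 109 114 89 / 124 79 64 99 / 69 94 129 74 / 119 84 59 104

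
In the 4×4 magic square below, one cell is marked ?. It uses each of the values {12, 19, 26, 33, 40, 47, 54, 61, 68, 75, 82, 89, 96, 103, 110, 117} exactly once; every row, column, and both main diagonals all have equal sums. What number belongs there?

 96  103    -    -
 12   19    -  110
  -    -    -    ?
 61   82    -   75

The 16 entries sum to 1032, so each line sums to 1032/4 = 258.
The remaining cell in row 2 is (2,3) = 258 − 141 = 117.
Using row 4: 61 + 82 + 75 + ? → (4,3) = 258 − 218 = 40.
From column 1, 258 − (96 + 12 + 61) gives (3,1) = 89.
From column 2, 258 − (103 + 19 + 82) gives (3,2) = 54.
From main diagonal, 258 − (96 + 19 + 75) gives (3,3) = 68.
Anti-diagonal: 117 + 54 + 61 + ? = 258, so (1,4) = 26.
Using row 1: 96 + 103 + 26 + ? → (1,3) = 258 − 225 = 33.
Row 3: 89 + 54 + 68 + ? = 258, so (3,4) = 47.

47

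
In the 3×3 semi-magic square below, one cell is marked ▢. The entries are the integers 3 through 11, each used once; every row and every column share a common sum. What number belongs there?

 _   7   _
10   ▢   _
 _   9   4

The entries are 3 through 11, which sum to 63, so each line sums to 63/3 = 21.
Row 3 must total 21; the given cells sum to 13, so (3,1) = 8.
The remaining cell in column 1 is (1,1) = 21 − 18 = 3.
Column 2: 7 + 9 + ? = 21, so (2,2) = 5.

5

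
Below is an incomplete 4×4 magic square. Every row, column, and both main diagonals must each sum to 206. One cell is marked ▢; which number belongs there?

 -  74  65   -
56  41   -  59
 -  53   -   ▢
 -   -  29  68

Row 2 must total 206; the given cells sum to 156, so (2,3) = 50.
Using column 2: 74 + 41 + 53 + ? → (4,2) = 206 − 168 = 38.
Column 3: 65 + 50 + 29 + ? = 206, so (3,3) = 62.
From main diagonal, 206 − (41 + 62 + 68) gives (1,1) = 35.
The remaining cell in row 1 is (1,4) = 206 − 174 = 32.
Using row 4: 38 + 29 + 68 + ? → (4,1) = 206 − 135 = 71.
The remaining cell in column 1 is (3,1) = 206 − 162 = 44.
From column 4, 206 − (32 + 59 + 68) gives (3,4) = 47.

47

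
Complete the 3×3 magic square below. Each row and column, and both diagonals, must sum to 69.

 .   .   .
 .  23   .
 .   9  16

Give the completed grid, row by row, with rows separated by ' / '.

Using row 3: 9 + 16 + ? → (3,1) = 69 − 25 = 44.
Using column 2: 23 + 9 + ? → (1,2) = 69 − 32 = 37.
Using main diagonal: 23 + 16 + ? → (1,1) = 69 − 39 = 30.
From anti-diagonal, 69 − (23 + 44) gives (1,3) = 2.
From column 1, 69 − (30 + 44) gives (2,1) = -5.
Column 3 must total 69; the given cells sum to 18, so (2,3) = 51.

30 37 2 / -5 23 51 / 44 9 16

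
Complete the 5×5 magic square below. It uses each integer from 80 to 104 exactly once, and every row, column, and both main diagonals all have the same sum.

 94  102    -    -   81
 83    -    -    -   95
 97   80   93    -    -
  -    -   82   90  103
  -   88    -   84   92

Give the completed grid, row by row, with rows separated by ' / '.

The entries are 80 through 104, which sum to 2300, so each line sums to 2300/5 = 460.
Column 5: 81 + 95 + 103 + 92 + ? = 460, so (3,5) = 89.
Main diagonal needs 460; the known cells sum to 369, so (2,2) = 91.
Using row 3: 97 + 80 + 93 + 89 + ? → (3,4) = 460 − 359 = 101.
Column 2 must total 460; the given cells sum to 361, so (4,2) = 99.
The remaining cell in row 4 is (4,1) = 460 − 374 = 86.
Column 1: 94 + 83 + 97 + 86 + ? = 460, so (5,1) = 100.
Using anti-diagonal: 81 + 93 + 99 + 100 + ? → (2,4) = 460 − 373 = 87.
From row 2, 460 − (83 + 91 + 87 + 95) gives (2,3) = 104.
From row 5, 460 − (100 + 88 + 84 + 92) gives (5,3) = 96.
Using column 3: 104 + 93 + 82 + 96 + ? → (1,3) = 460 − 375 = 85.
Column 4 needs 460; the known cells sum to 362, so (1,4) = 98.

94 102 85 98 81 / 83 91 104 87 95 / 97 80 93 101 89 / 86 99 82 90 103 / 100 88 96 84 92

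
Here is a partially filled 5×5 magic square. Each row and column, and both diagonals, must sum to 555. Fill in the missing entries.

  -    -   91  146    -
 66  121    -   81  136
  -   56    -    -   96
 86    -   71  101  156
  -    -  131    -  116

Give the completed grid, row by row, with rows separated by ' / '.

106 161 91 146 51 / 66 121 151 81 136 / 126 56 111 166 96 / 86 141 71 101 156 / 171 76 131 61 116

Row 2: 66 + 121 + 81 + 136 + ? = 555, so (2,3) = 151.
Row 4 must total 555; the given cells sum to 414, so (4,2) = 141.
Column 3: 91 + 151 + 71 + 131 + ? = 555, so (3,3) = 111.
Using column 5: 136 + 96 + 156 + 116 + ? → (1,5) = 555 − 504 = 51.
Main diagonal: 121 + 111 + 101 + 116 + ? = 555, so (1,1) = 106.
Anti-diagonal: 51 + 81 + 111 + 141 + ? = 555, so (5,1) = 171.
Using row 1: 106 + 91 + 146 + 51 + ? → (1,2) = 555 − 394 = 161.
From column 1, 555 − (106 + 66 + 86 + 171) gives (3,1) = 126.
Using column 2: 161 + 121 + 56 + 141 + ? → (5,2) = 555 − 479 = 76.
Row 3 needs 555; the known cells sum to 389, so (3,4) = 166.
Using row 5: 171 + 76 + 131 + 116 + ? → (5,4) = 555 − 494 = 61.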